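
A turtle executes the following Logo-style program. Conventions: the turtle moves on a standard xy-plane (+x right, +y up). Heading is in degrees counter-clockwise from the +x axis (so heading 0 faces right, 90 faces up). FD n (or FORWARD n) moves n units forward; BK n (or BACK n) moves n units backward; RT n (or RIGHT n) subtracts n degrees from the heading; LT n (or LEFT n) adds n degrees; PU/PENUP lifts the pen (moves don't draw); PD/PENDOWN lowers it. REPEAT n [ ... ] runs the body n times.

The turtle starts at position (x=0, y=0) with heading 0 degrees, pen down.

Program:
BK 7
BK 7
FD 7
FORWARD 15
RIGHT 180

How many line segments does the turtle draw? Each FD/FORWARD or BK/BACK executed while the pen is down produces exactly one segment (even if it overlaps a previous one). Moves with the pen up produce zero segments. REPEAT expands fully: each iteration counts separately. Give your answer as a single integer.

Answer: 4

Derivation:
Executing turtle program step by step:
Start: pos=(0,0), heading=0, pen down
BK 7: (0,0) -> (-7,0) [heading=0, draw]
BK 7: (-7,0) -> (-14,0) [heading=0, draw]
FD 7: (-14,0) -> (-7,0) [heading=0, draw]
FD 15: (-7,0) -> (8,0) [heading=0, draw]
RT 180: heading 0 -> 180
Final: pos=(8,0), heading=180, 4 segment(s) drawn
Segments drawn: 4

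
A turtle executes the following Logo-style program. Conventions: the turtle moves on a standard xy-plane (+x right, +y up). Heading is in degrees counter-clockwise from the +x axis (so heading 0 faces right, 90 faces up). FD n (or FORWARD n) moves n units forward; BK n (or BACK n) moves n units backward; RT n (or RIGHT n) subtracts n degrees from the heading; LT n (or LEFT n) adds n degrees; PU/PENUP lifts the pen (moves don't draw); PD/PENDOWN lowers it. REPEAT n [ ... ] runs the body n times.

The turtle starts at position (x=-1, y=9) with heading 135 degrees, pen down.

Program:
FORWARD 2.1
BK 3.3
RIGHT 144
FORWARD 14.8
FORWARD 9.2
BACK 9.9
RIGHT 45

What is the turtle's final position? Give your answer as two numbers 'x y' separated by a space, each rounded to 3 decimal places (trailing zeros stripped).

Answer: 13.775 5.946

Derivation:
Executing turtle program step by step:
Start: pos=(-1,9), heading=135, pen down
FD 2.1: (-1,9) -> (-2.485,10.485) [heading=135, draw]
BK 3.3: (-2.485,10.485) -> (-0.151,8.151) [heading=135, draw]
RT 144: heading 135 -> 351
FD 14.8: (-0.151,8.151) -> (14.466,5.836) [heading=351, draw]
FD 9.2: (14.466,5.836) -> (23.553,4.397) [heading=351, draw]
BK 9.9: (23.553,4.397) -> (13.775,5.946) [heading=351, draw]
RT 45: heading 351 -> 306
Final: pos=(13.775,5.946), heading=306, 5 segment(s) drawn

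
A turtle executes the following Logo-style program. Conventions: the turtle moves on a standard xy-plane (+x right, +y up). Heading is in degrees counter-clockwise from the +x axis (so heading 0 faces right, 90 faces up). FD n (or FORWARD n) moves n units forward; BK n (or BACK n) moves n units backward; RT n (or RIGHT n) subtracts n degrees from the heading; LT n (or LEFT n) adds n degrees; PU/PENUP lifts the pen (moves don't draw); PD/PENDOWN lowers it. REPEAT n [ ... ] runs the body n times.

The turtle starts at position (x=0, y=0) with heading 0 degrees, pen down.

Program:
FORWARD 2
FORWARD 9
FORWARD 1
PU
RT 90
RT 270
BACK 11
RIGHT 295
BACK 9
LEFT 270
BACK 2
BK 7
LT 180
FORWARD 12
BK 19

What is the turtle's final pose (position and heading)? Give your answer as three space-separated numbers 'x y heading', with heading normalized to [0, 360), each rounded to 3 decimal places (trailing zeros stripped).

Executing turtle program step by step:
Start: pos=(0,0), heading=0, pen down
FD 2: (0,0) -> (2,0) [heading=0, draw]
FD 9: (2,0) -> (11,0) [heading=0, draw]
FD 1: (11,0) -> (12,0) [heading=0, draw]
PU: pen up
RT 90: heading 0 -> 270
RT 270: heading 270 -> 0
BK 11: (12,0) -> (1,0) [heading=0, move]
RT 295: heading 0 -> 65
BK 9: (1,0) -> (-2.804,-8.157) [heading=65, move]
LT 270: heading 65 -> 335
BK 2: (-2.804,-8.157) -> (-4.616,-7.312) [heading=335, move]
BK 7: (-4.616,-7.312) -> (-10.96,-4.353) [heading=335, move]
LT 180: heading 335 -> 155
FD 12: (-10.96,-4.353) -> (-21.836,0.718) [heading=155, move]
BK 19: (-21.836,0.718) -> (-4.616,-7.312) [heading=155, move]
Final: pos=(-4.616,-7.312), heading=155, 3 segment(s) drawn

Answer: -4.616 -7.312 155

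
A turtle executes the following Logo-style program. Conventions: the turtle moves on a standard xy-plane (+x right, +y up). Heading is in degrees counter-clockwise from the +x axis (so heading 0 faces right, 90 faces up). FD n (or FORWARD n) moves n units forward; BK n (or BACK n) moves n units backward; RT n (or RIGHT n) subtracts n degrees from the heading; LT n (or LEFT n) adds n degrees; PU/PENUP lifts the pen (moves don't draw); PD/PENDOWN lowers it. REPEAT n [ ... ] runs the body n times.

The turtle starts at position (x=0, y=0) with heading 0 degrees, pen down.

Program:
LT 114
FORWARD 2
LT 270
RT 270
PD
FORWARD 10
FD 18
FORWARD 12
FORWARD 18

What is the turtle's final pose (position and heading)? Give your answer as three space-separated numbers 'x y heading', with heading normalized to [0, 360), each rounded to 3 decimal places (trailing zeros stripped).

Executing turtle program step by step:
Start: pos=(0,0), heading=0, pen down
LT 114: heading 0 -> 114
FD 2: (0,0) -> (-0.813,1.827) [heading=114, draw]
LT 270: heading 114 -> 24
RT 270: heading 24 -> 114
PD: pen down
FD 10: (-0.813,1.827) -> (-4.881,10.963) [heading=114, draw]
FD 18: (-4.881,10.963) -> (-12.202,27.406) [heading=114, draw]
FD 12: (-12.202,27.406) -> (-17.083,38.369) [heading=114, draw]
FD 18: (-17.083,38.369) -> (-24.404,54.813) [heading=114, draw]
Final: pos=(-24.404,54.813), heading=114, 5 segment(s) drawn

Answer: -24.404 54.813 114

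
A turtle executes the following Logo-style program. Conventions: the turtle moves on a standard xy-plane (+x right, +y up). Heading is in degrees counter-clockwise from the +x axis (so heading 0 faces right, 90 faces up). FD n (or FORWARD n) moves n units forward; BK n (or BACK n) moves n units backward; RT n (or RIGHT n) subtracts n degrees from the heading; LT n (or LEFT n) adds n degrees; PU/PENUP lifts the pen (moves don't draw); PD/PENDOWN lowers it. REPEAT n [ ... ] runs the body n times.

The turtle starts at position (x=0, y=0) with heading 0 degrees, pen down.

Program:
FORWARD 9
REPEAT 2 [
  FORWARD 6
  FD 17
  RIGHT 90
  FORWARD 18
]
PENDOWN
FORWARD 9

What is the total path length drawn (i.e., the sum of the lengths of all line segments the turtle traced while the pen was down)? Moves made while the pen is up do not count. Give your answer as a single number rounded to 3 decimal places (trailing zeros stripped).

Answer: 100

Derivation:
Executing turtle program step by step:
Start: pos=(0,0), heading=0, pen down
FD 9: (0,0) -> (9,0) [heading=0, draw]
REPEAT 2 [
  -- iteration 1/2 --
  FD 6: (9,0) -> (15,0) [heading=0, draw]
  FD 17: (15,0) -> (32,0) [heading=0, draw]
  RT 90: heading 0 -> 270
  FD 18: (32,0) -> (32,-18) [heading=270, draw]
  -- iteration 2/2 --
  FD 6: (32,-18) -> (32,-24) [heading=270, draw]
  FD 17: (32,-24) -> (32,-41) [heading=270, draw]
  RT 90: heading 270 -> 180
  FD 18: (32,-41) -> (14,-41) [heading=180, draw]
]
PD: pen down
FD 9: (14,-41) -> (5,-41) [heading=180, draw]
Final: pos=(5,-41), heading=180, 8 segment(s) drawn

Segment lengths:
  seg 1: (0,0) -> (9,0), length = 9
  seg 2: (9,0) -> (15,0), length = 6
  seg 3: (15,0) -> (32,0), length = 17
  seg 4: (32,0) -> (32,-18), length = 18
  seg 5: (32,-18) -> (32,-24), length = 6
  seg 6: (32,-24) -> (32,-41), length = 17
  seg 7: (32,-41) -> (14,-41), length = 18
  seg 8: (14,-41) -> (5,-41), length = 9
Total = 100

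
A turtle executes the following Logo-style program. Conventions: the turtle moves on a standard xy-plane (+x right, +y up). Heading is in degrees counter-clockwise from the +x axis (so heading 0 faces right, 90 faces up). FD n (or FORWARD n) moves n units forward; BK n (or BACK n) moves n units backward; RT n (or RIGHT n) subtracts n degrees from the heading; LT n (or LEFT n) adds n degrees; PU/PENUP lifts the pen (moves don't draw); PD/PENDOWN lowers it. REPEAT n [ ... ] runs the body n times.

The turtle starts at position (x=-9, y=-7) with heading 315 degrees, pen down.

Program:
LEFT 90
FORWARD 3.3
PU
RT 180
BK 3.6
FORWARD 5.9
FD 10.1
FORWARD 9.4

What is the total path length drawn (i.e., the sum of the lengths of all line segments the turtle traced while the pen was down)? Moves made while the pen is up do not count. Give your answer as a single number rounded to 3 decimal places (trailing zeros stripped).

Executing turtle program step by step:
Start: pos=(-9,-7), heading=315, pen down
LT 90: heading 315 -> 45
FD 3.3: (-9,-7) -> (-6.667,-4.667) [heading=45, draw]
PU: pen up
RT 180: heading 45 -> 225
BK 3.6: (-6.667,-4.667) -> (-4.121,-2.121) [heading=225, move]
FD 5.9: (-4.121,-2.121) -> (-8.293,-6.293) [heading=225, move]
FD 10.1: (-8.293,-6.293) -> (-15.435,-13.435) [heading=225, move]
FD 9.4: (-15.435,-13.435) -> (-22.081,-20.081) [heading=225, move]
Final: pos=(-22.081,-20.081), heading=225, 1 segment(s) drawn

Segment lengths:
  seg 1: (-9,-7) -> (-6.667,-4.667), length = 3.3
Total = 3.3

Answer: 3.3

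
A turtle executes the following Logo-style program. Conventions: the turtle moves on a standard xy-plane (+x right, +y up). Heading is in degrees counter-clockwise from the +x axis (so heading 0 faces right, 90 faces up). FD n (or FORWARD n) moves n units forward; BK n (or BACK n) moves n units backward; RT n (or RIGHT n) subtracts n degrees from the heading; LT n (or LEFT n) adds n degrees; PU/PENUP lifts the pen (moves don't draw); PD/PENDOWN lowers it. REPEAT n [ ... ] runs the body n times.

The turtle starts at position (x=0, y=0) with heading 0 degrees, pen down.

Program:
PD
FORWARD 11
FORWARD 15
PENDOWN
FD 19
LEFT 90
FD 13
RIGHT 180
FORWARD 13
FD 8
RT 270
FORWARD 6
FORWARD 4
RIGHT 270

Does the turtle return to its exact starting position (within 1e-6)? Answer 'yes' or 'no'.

Answer: no

Derivation:
Executing turtle program step by step:
Start: pos=(0,0), heading=0, pen down
PD: pen down
FD 11: (0,0) -> (11,0) [heading=0, draw]
FD 15: (11,0) -> (26,0) [heading=0, draw]
PD: pen down
FD 19: (26,0) -> (45,0) [heading=0, draw]
LT 90: heading 0 -> 90
FD 13: (45,0) -> (45,13) [heading=90, draw]
RT 180: heading 90 -> 270
FD 13: (45,13) -> (45,0) [heading=270, draw]
FD 8: (45,0) -> (45,-8) [heading=270, draw]
RT 270: heading 270 -> 0
FD 6: (45,-8) -> (51,-8) [heading=0, draw]
FD 4: (51,-8) -> (55,-8) [heading=0, draw]
RT 270: heading 0 -> 90
Final: pos=(55,-8), heading=90, 8 segment(s) drawn

Start position: (0, 0)
Final position: (55, -8)
Distance = 55.579; >= 1e-6 -> NOT closed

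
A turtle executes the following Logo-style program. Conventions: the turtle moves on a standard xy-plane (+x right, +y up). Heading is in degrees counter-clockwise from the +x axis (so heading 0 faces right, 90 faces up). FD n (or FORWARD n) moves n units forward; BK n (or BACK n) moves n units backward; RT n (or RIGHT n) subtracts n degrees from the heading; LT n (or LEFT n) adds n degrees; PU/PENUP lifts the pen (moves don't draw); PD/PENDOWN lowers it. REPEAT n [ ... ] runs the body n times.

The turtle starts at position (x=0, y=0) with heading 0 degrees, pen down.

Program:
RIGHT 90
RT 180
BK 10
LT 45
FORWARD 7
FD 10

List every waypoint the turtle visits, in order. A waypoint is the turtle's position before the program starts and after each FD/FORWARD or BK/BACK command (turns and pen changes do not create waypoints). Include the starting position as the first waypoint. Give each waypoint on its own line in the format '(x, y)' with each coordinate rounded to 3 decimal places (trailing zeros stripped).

Answer: (0, 0)
(0, -10)
(-4.95, -5.05)
(-12.021, 2.021)

Derivation:
Executing turtle program step by step:
Start: pos=(0,0), heading=0, pen down
RT 90: heading 0 -> 270
RT 180: heading 270 -> 90
BK 10: (0,0) -> (0,-10) [heading=90, draw]
LT 45: heading 90 -> 135
FD 7: (0,-10) -> (-4.95,-5.05) [heading=135, draw]
FD 10: (-4.95,-5.05) -> (-12.021,2.021) [heading=135, draw]
Final: pos=(-12.021,2.021), heading=135, 3 segment(s) drawn
Waypoints (4 total):
(0, 0)
(0, -10)
(-4.95, -5.05)
(-12.021, 2.021)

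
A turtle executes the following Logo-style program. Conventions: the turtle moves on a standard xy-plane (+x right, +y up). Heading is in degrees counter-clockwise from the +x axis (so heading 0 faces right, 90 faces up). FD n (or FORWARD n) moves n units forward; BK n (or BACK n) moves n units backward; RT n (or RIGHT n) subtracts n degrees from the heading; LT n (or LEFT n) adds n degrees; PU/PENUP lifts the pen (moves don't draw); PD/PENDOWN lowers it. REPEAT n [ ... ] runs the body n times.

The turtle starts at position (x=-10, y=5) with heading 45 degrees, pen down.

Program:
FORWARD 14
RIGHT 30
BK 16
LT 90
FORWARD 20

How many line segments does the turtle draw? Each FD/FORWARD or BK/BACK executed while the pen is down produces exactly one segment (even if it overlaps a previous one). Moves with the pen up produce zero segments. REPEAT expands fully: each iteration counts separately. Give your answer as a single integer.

Answer: 3

Derivation:
Executing turtle program step by step:
Start: pos=(-10,5), heading=45, pen down
FD 14: (-10,5) -> (-0.101,14.899) [heading=45, draw]
RT 30: heading 45 -> 15
BK 16: (-0.101,14.899) -> (-15.555,10.758) [heading=15, draw]
LT 90: heading 15 -> 105
FD 20: (-15.555,10.758) -> (-20.732,30.077) [heading=105, draw]
Final: pos=(-20.732,30.077), heading=105, 3 segment(s) drawn
Segments drawn: 3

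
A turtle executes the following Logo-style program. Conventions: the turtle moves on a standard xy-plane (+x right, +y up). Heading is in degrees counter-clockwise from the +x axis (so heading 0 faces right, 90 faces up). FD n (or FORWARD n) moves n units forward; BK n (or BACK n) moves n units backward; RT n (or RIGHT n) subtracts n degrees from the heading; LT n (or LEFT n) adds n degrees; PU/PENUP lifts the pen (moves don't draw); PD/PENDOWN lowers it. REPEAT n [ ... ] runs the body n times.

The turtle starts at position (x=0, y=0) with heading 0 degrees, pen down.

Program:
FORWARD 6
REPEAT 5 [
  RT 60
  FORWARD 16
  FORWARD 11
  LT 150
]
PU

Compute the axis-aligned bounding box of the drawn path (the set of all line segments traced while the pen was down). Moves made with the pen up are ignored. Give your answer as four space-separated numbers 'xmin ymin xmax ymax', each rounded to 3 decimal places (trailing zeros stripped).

Answer: 0 -23.383 42.883 13.5

Derivation:
Executing turtle program step by step:
Start: pos=(0,0), heading=0, pen down
FD 6: (0,0) -> (6,0) [heading=0, draw]
REPEAT 5 [
  -- iteration 1/5 --
  RT 60: heading 0 -> 300
  FD 16: (6,0) -> (14,-13.856) [heading=300, draw]
  FD 11: (14,-13.856) -> (19.5,-23.383) [heading=300, draw]
  LT 150: heading 300 -> 90
  -- iteration 2/5 --
  RT 60: heading 90 -> 30
  FD 16: (19.5,-23.383) -> (33.356,-15.383) [heading=30, draw]
  FD 11: (33.356,-15.383) -> (42.883,-9.883) [heading=30, draw]
  LT 150: heading 30 -> 180
  -- iteration 3/5 --
  RT 60: heading 180 -> 120
  FD 16: (42.883,-9.883) -> (34.883,3.974) [heading=120, draw]
  FD 11: (34.883,3.974) -> (29.383,13.5) [heading=120, draw]
  LT 150: heading 120 -> 270
  -- iteration 4/5 --
  RT 60: heading 270 -> 210
  FD 16: (29.383,13.5) -> (15.526,5.5) [heading=210, draw]
  FD 11: (15.526,5.5) -> (6,0) [heading=210, draw]
  LT 150: heading 210 -> 0
  -- iteration 5/5 --
  RT 60: heading 0 -> 300
  FD 16: (6,0) -> (14,-13.856) [heading=300, draw]
  FD 11: (14,-13.856) -> (19.5,-23.383) [heading=300, draw]
  LT 150: heading 300 -> 90
]
PU: pen up
Final: pos=(19.5,-23.383), heading=90, 11 segment(s) drawn

Segment endpoints: x in {0, 6, 6, 14, 14, 15.526, 19.5, 19.5, 29.383, 33.356, 34.883, 42.883}, y in {-23.383, -15.383, -13.856, -9.883, 0, 0, 3.974, 5.5, 13.5}
xmin=0, ymin=-23.383, xmax=42.883, ymax=13.5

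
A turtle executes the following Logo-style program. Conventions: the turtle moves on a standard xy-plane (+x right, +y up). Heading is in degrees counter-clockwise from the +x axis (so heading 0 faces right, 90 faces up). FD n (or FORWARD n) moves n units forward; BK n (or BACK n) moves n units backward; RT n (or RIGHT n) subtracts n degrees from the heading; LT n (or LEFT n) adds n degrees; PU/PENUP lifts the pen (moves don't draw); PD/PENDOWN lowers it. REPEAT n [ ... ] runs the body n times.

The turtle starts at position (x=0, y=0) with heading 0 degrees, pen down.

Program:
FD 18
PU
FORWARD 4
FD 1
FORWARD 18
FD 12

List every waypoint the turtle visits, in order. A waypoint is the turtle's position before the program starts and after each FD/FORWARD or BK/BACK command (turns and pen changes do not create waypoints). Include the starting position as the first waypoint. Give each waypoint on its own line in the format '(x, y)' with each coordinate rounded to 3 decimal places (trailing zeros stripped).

Answer: (0, 0)
(18, 0)
(22, 0)
(23, 0)
(41, 0)
(53, 0)

Derivation:
Executing turtle program step by step:
Start: pos=(0,0), heading=0, pen down
FD 18: (0,0) -> (18,0) [heading=0, draw]
PU: pen up
FD 4: (18,0) -> (22,0) [heading=0, move]
FD 1: (22,0) -> (23,0) [heading=0, move]
FD 18: (23,0) -> (41,0) [heading=0, move]
FD 12: (41,0) -> (53,0) [heading=0, move]
Final: pos=(53,0), heading=0, 1 segment(s) drawn
Waypoints (6 total):
(0, 0)
(18, 0)
(22, 0)
(23, 0)
(41, 0)
(53, 0)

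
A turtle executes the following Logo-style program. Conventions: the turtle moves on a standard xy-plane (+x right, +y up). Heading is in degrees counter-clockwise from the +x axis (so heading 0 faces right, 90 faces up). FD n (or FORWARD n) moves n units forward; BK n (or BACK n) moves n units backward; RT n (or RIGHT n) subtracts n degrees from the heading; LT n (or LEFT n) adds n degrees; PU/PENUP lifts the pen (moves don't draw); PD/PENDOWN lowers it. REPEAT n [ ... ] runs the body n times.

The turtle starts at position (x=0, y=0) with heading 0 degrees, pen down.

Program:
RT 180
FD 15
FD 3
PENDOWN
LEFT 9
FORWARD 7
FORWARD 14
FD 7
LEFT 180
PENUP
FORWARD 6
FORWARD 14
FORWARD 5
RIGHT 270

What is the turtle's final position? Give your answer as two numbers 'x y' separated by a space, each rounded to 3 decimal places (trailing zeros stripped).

Executing turtle program step by step:
Start: pos=(0,0), heading=0, pen down
RT 180: heading 0 -> 180
FD 15: (0,0) -> (-15,0) [heading=180, draw]
FD 3: (-15,0) -> (-18,0) [heading=180, draw]
PD: pen down
LT 9: heading 180 -> 189
FD 7: (-18,0) -> (-24.914,-1.095) [heading=189, draw]
FD 14: (-24.914,-1.095) -> (-38.741,-3.285) [heading=189, draw]
FD 7: (-38.741,-3.285) -> (-45.655,-4.38) [heading=189, draw]
LT 180: heading 189 -> 9
PU: pen up
FD 6: (-45.655,-4.38) -> (-39.729,-3.442) [heading=9, move]
FD 14: (-39.729,-3.442) -> (-25.902,-1.251) [heading=9, move]
FD 5: (-25.902,-1.251) -> (-20.963,-0.469) [heading=9, move]
RT 270: heading 9 -> 99
Final: pos=(-20.963,-0.469), heading=99, 5 segment(s) drawn

Answer: -20.963 -0.469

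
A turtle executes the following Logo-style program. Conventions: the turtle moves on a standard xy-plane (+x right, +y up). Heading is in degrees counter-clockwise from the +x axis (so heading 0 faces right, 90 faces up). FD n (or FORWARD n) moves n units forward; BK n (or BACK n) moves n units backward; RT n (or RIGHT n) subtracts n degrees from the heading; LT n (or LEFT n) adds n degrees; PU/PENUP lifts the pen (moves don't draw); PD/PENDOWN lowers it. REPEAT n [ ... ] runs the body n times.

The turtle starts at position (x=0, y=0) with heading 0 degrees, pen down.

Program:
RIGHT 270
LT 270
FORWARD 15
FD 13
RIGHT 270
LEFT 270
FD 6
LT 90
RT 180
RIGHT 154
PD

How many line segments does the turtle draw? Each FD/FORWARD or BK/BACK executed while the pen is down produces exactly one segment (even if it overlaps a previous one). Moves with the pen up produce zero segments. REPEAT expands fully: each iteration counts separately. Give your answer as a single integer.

Answer: 3

Derivation:
Executing turtle program step by step:
Start: pos=(0,0), heading=0, pen down
RT 270: heading 0 -> 90
LT 270: heading 90 -> 0
FD 15: (0,0) -> (15,0) [heading=0, draw]
FD 13: (15,0) -> (28,0) [heading=0, draw]
RT 270: heading 0 -> 90
LT 270: heading 90 -> 0
FD 6: (28,0) -> (34,0) [heading=0, draw]
LT 90: heading 0 -> 90
RT 180: heading 90 -> 270
RT 154: heading 270 -> 116
PD: pen down
Final: pos=(34,0), heading=116, 3 segment(s) drawn
Segments drawn: 3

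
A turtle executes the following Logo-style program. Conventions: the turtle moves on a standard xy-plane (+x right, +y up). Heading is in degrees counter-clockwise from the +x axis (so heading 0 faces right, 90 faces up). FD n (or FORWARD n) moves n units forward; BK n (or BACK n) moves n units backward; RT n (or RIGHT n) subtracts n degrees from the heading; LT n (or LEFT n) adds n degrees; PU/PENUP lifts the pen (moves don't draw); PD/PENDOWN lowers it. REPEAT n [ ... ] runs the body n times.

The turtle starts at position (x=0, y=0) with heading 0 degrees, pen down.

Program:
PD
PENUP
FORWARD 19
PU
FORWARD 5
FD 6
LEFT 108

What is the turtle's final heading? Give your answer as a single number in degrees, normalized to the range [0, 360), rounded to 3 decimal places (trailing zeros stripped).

Answer: 108

Derivation:
Executing turtle program step by step:
Start: pos=(0,0), heading=0, pen down
PD: pen down
PU: pen up
FD 19: (0,0) -> (19,0) [heading=0, move]
PU: pen up
FD 5: (19,0) -> (24,0) [heading=0, move]
FD 6: (24,0) -> (30,0) [heading=0, move]
LT 108: heading 0 -> 108
Final: pos=(30,0), heading=108, 0 segment(s) drawn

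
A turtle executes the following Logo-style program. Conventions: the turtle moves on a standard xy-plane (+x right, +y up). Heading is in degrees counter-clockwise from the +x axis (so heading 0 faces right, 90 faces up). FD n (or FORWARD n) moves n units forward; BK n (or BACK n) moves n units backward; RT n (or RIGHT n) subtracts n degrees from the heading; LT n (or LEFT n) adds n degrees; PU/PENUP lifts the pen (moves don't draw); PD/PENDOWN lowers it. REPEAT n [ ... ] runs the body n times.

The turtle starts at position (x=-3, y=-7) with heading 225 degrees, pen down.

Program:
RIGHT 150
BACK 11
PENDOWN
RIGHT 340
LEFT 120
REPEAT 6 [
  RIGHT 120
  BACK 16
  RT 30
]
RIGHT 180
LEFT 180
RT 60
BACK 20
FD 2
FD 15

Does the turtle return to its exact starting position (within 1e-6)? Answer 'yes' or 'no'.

Executing turtle program step by step:
Start: pos=(-3,-7), heading=225, pen down
RT 150: heading 225 -> 75
BK 11: (-3,-7) -> (-5.847,-17.625) [heading=75, draw]
PD: pen down
RT 340: heading 75 -> 95
LT 120: heading 95 -> 215
REPEAT 6 [
  -- iteration 1/6 --
  RT 120: heading 215 -> 95
  BK 16: (-5.847,-17.625) -> (-4.453,-33.564) [heading=95, draw]
  RT 30: heading 95 -> 65
  -- iteration 2/6 --
  RT 120: heading 65 -> 305
  BK 16: (-4.453,-33.564) -> (-13.63,-20.458) [heading=305, draw]
  RT 30: heading 305 -> 275
  -- iteration 3/6 --
  RT 120: heading 275 -> 155
  BK 16: (-13.63,-20.458) -> (0.871,-27.22) [heading=155, draw]
  RT 30: heading 155 -> 125
  -- iteration 4/6 --
  RT 120: heading 125 -> 5
  BK 16: (0.871,-27.22) -> (-15.068,-28.614) [heading=5, draw]
  RT 30: heading 5 -> 335
  -- iteration 5/6 --
  RT 120: heading 335 -> 215
  BK 16: (-15.068,-28.614) -> (-1.961,-19.437) [heading=215, draw]
  RT 30: heading 215 -> 185
  -- iteration 6/6 --
  RT 120: heading 185 -> 65
  BK 16: (-1.961,-19.437) -> (-8.723,-33.938) [heading=65, draw]
  RT 30: heading 65 -> 35
]
RT 180: heading 35 -> 215
LT 180: heading 215 -> 35
RT 60: heading 35 -> 335
BK 20: (-8.723,-33.938) -> (-26.85,-25.486) [heading=335, draw]
FD 2: (-26.85,-25.486) -> (-25.037,-26.331) [heading=335, draw]
FD 15: (-25.037,-26.331) -> (-11.442,-32.67) [heading=335, draw]
Final: pos=(-11.442,-32.67), heading=335, 10 segment(s) drawn

Start position: (-3, -7)
Final position: (-11.442, -32.67)
Distance = 27.023; >= 1e-6 -> NOT closed

Answer: no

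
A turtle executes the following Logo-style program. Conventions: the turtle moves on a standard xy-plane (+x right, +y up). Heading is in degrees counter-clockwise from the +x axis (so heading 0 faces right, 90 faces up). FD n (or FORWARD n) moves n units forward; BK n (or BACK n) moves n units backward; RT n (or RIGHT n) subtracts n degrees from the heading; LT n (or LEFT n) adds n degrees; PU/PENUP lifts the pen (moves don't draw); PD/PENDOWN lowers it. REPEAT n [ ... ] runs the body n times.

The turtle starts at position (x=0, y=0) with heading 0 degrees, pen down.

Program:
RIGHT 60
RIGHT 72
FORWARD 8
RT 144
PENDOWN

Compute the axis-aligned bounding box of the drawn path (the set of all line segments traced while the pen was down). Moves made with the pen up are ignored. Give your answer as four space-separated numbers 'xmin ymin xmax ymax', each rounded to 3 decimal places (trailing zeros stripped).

Executing turtle program step by step:
Start: pos=(0,0), heading=0, pen down
RT 60: heading 0 -> 300
RT 72: heading 300 -> 228
FD 8: (0,0) -> (-5.353,-5.945) [heading=228, draw]
RT 144: heading 228 -> 84
PD: pen down
Final: pos=(-5.353,-5.945), heading=84, 1 segment(s) drawn

Segment endpoints: x in {-5.353, 0}, y in {-5.945, 0}
xmin=-5.353, ymin=-5.945, xmax=0, ymax=0

Answer: -5.353 -5.945 0 0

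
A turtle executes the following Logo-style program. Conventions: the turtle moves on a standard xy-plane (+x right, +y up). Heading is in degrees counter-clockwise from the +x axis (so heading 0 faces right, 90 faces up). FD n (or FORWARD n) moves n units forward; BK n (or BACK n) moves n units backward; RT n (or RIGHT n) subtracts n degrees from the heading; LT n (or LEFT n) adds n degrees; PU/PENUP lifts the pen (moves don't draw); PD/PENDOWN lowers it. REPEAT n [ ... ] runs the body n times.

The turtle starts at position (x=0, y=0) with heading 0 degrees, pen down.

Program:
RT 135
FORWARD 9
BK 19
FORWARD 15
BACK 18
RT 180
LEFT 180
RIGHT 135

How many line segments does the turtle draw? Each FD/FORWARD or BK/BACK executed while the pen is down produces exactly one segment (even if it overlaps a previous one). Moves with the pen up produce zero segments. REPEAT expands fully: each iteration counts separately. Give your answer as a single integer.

Answer: 4

Derivation:
Executing turtle program step by step:
Start: pos=(0,0), heading=0, pen down
RT 135: heading 0 -> 225
FD 9: (0,0) -> (-6.364,-6.364) [heading=225, draw]
BK 19: (-6.364,-6.364) -> (7.071,7.071) [heading=225, draw]
FD 15: (7.071,7.071) -> (-3.536,-3.536) [heading=225, draw]
BK 18: (-3.536,-3.536) -> (9.192,9.192) [heading=225, draw]
RT 180: heading 225 -> 45
LT 180: heading 45 -> 225
RT 135: heading 225 -> 90
Final: pos=(9.192,9.192), heading=90, 4 segment(s) drawn
Segments drawn: 4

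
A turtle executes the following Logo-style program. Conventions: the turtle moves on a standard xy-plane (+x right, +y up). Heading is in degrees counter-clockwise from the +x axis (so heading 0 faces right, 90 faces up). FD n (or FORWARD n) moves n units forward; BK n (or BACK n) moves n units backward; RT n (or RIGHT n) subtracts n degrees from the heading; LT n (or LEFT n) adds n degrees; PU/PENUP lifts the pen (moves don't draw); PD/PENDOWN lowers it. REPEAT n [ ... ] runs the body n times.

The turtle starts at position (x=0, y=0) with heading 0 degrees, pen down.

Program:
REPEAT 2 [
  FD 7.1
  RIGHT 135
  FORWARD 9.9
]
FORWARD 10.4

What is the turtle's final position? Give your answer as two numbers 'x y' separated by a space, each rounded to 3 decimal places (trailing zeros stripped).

Executing turtle program step by step:
Start: pos=(0,0), heading=0, pen down
REPEAT 2 [
  -- iteration 1/2 --
  FD 7.1: (0,0) -> (7.1,0) [heading=0, draw]
  RT 135: heading 0 -> 225
  FD 9.9: (7.1,0) -> (0.1,-7) [heading=225, draw]
  -- iteration 2/2 --
  FD 7.1: (0.1,-7) -> (-4.921,-12.021) [heading=225, draw]
  RT 135: heading 225 -> 90
  FD 9.9: (-4.921,-12.021) -> (-4.921,-2.121) [heading=90, draw]
]
FD 10.4: (-4.921,-2.121) -> (-4.921,8.279) [heading=90, draw]
Final: pos=(-4.921,8.279), heading=90, 5 segment(s) drawn

Answer: -4.921 8.279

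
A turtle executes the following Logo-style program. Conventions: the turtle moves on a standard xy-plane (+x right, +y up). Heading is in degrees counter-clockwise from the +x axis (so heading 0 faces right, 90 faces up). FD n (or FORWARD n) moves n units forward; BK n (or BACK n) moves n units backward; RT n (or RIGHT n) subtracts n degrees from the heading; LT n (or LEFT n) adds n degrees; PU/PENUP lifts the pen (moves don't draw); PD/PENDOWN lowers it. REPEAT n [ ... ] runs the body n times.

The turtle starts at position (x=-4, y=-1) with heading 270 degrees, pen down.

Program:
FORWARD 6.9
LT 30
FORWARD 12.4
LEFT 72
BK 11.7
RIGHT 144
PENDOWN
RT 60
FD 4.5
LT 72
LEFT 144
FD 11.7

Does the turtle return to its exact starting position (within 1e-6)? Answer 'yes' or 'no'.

Answer: no

Derivation:
Executing turtle program step by step:
Start: pos=(-4,-1), heading=270, pen down
FD 6.9: (-4,-1) -> (-4,-7.9) [heading=270, draw]
LT 30: heading 270 -> 300
FD 12.4: (-4,-7.9) -> (2.2,-18.639) [heading=300, draw]
LT 72: heading 300 -> 12
BK 11.7: (2.2,-18.639) -> (-9.244,-21.071) [heading=12, draw]
RT 144: heading 12 -> 228
PD: pen down
RT 60: heading 228 -> 168
FD 4.5: (-9.244,-21.071) -> (-13.646,-20.136) [heading=168, draw]
LT 72: heading 168 -> 240
LT 144: heading 240 -> 24
FD 11.7: (-13.646,-20.136) -> (-2.958,-15.377) [heading=24, draw]
Final: pos=(-2.958,-15.377), heading=24, 5 segment(s) drawn

Start position: (-4, -1)
Final position: (-2.958, -15.377)
Distance = 14.415; >= 1e-6 -> NOT closed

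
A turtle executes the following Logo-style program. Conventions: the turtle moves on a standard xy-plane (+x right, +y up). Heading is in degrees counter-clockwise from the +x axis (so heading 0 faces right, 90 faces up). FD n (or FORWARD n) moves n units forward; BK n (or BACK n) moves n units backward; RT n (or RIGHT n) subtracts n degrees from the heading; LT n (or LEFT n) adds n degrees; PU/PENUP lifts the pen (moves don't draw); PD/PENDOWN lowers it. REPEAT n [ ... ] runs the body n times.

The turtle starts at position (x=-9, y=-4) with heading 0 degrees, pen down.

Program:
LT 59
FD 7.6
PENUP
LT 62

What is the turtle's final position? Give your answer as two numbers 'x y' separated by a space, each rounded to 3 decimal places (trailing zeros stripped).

Executing turtle program step by step:
Start: pos=(-9,-4), heading=0, pen down
LT 59: heading 0 -> 59
FD 7.6: (-9,-4) -> (-5.086,2.514) [heading=59, draw]
PU: pen up
LT 62: heading 59 -> 121
Final: pos=(-5.086,2.514), heading=121, 1 segment(s) drawn

Answer: -5.086 2.514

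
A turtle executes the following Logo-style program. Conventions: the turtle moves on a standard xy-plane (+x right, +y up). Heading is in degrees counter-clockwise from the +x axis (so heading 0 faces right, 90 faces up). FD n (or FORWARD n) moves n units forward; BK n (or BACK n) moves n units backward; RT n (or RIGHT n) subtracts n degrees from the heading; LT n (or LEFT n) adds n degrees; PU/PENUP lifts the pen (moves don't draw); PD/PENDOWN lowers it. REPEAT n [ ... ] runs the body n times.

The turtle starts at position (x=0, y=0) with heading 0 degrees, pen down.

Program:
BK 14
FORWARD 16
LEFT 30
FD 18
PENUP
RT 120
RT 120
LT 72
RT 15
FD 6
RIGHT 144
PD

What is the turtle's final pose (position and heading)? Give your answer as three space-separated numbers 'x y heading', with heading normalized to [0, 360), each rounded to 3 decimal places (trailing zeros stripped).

Executing turtle program step by step:
Start: pos=(0,0), heading=0, pen down
BK 14: (0,0) -> (-14,0) [heading=0, draw]
FD 16: (-14,0) -> (2,0) [heading=0, draw]
LT 30: heading 0 -> 30
FD 18: (2,0) -> (17.588,9) [heading=30, draw]
PU: pen up
RT 120: heading 30 -> 270
RT 120: heading 270 -> 150
LT 72: heading 150 -> 222
RT 15: heading 222 -> 207
FD 6: (17.588,9) -> (12.242,6.276) [heading=207, move]
RT 144: heading 207 -> 63
PD: pen down
Final: pos=(12.242,6.276), heading=63, 3 segment(s) drawn

Answer: 12.242 6.276 63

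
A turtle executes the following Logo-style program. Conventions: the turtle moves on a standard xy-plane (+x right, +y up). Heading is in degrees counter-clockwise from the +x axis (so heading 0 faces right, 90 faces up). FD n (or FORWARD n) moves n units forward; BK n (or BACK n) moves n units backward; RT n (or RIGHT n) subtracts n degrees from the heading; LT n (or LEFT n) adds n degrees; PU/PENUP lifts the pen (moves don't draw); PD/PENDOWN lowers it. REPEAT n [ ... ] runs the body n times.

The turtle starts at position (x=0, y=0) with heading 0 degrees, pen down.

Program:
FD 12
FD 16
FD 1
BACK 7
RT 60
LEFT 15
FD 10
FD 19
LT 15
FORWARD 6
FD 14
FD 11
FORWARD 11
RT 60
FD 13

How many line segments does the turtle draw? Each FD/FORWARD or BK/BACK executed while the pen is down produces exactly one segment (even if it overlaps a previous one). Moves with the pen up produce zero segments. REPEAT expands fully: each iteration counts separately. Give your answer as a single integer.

Executing turtle program step by step:
Start: pos=(0,0), heading=0, pen down
FD 12: (0,0) -> (12,0) [heading=0, draw]
FD 16: (12,0) -> (28,0) [heading=0, draw]
FD 1: (28,0) -> (29,0) [heading=0, draw]
BK 7: (29,0) -> (22,0) [heading=0, draw]
RT 60: heading 0 -> 300
LT 15: heading 300 -> 315
FD 10: (22,0) -> (29.071,-7.071) [heading=315, draw]
FD 19: (29.071,-7.071) -> (42.506,-20.506) [heading=315, draw]
LT 15: heading 315 -> 330
FD 6: (42.506,-20.506) -> (47.702,-23.506) [heading=330, draw]
FD 14: (47.702,-23.506) -> (59.827,-30.506) [heading=330, draw]
FD 11: (59.827,-30.506) -> (69.353,-36.006) [heading=330, draw]
FD 11: (69.353,-36.006) -> (78.879,-41.506) [heading=330, draw]
RT 60: heading 330 -> 270
FD 13: (78.879,-41.506) -> (78.879,-54.506) [heading=270, draw]
Final: pos=(78.879,-54.506), heading=270, 11 segment(s) drawn
Segments drawn: 11

Answer: 11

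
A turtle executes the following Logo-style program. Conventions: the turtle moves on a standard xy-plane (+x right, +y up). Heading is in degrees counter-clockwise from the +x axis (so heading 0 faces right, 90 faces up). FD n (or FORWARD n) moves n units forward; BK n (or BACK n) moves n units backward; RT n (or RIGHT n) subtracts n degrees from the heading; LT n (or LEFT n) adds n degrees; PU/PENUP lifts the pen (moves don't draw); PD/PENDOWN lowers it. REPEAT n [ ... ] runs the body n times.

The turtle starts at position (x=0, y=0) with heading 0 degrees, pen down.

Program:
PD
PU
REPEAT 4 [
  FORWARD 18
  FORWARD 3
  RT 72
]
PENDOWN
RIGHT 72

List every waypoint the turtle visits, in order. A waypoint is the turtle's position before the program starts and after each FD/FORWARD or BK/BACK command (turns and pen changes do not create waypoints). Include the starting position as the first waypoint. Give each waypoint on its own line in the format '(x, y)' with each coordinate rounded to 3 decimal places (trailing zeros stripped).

Executing turtle program step by step:
Start: pos=(0,0), heading=0, pen down
PD: pen down
PU: pen up
REPEAT 4 [
  -- iteration 1/4 --
  FD 18: (0,0) -> (18,0) [heading=0, move]
  FD 3: (18,0) -> (21,0) [heading=0, move]
  RT 72: heading 0 -> 288
  -- iteration 2/4 --
  FD 18: (21,0) -> (26.562,-17.119) [heading=288, move]
  FD 3: (26.562,-17.119) -> (27.489,-19.972) [heading=288, move]
  RT 72: heading 288 -> 216
  -- iteration 3/4 --
  FD 18: (27.489,-19.972) -> (12.927,-30.552) [heading=216, move]
  FD 3: (12.927,-30.552) -> (10.5,-32.316) [heading=216, move]
  RT 72: heading 216 -> 144
  -- iteration 4/4 --
  FD 18: (10.5,-32.316) -> (-4.062,-21.736) [heading=144, move]
  FD 3: (-4.062,-21.736) -> (-6.489,-19.972) [heading=144, move]
  RT 72: heading 144 -> 72
]
PD: pen down
RT 72: heading 72 -> 0
Final: pos=(-6.489,-19.972), heading=0, 0 segment(s) drawn
Waypoints (9 total):
(0, 0)
(18, 0)
(21, 0)
(26.562, -17.119)
(27.489, -19.972)
(12.927, -30.552)
(10.5, -32.316)
(-4.062, -21.736)
(-6.489, -19.972)

Answer: (0, 0)
(18, 0)
(21, 0)
(26.562, -17.119)
(27.489, -19.972)
(12.927, -30.552)
(10.5, -32.316)
(-4.062, -21.736)
(-6.489, -19.972)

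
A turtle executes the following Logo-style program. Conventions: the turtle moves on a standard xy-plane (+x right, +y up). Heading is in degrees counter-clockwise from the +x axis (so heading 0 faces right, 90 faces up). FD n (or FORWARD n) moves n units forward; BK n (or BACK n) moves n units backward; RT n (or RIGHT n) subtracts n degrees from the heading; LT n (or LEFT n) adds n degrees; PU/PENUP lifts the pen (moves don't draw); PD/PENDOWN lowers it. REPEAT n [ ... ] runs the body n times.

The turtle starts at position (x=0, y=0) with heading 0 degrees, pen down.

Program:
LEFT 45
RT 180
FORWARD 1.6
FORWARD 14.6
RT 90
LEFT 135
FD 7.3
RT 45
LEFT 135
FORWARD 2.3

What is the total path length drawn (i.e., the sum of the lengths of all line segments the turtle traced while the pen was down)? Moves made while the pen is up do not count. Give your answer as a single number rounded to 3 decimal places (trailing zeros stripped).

Executing turtle program step by step:
Start: pos=(0,0), heading=0, pen down
LT 45: heading 0 -> 45
RT 180: heading 45 -> 225
FD 1.6: (0,0) -> (-1.131,-1.131) [heading=225, draw]
FD 14.6: (-1.131,-1.131) -> (-11.455,-11.455) [heading=225, draw]
RT 90: heading 225 -> 135
LT 135: heading 135 -> 270
FD 7.3: (-11.455,-11.455) -> (-11.455,-18.755) [heading=270, draw]
RT 45: heading 270 -> 225
LT 135: heading 225 -> 0
FD 2.3: (-11.455,-18.755) -> (-9.155,-18.755) [heading=0, draw]
Final: pos=(-9.155,-18.755), heading=0, 4 segment(s) drawn

Segment lengths:
  seg 1: (0,0) -> (-1.131,-1.131), length = 1.6
  seg 2: (-1.131,-1.131) -> (-11.455,-11.455), length = 14.6
  seg 3: (-11.455,-11.455) -> (-11.455,-18.755), length = 7.3
  seg 4: (-11.455,-18.755) -> (-9.155,-18.755), length = 2.3
Total = 25.8

Answer: 25.8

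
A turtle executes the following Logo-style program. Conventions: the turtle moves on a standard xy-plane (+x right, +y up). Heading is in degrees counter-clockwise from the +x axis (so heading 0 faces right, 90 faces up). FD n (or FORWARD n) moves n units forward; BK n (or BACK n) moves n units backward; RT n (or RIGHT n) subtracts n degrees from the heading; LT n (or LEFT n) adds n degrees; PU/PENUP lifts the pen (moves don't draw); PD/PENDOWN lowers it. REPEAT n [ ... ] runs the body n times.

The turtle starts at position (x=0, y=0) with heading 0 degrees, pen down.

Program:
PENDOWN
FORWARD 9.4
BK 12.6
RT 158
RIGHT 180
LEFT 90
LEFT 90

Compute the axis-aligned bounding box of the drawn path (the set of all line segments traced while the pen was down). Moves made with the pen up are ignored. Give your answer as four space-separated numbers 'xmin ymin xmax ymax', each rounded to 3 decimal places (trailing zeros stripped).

Executing turtle program step by step:
Start: pos=(0,0), heading=0, pen down
PD: pen down
FD 9.4: (0,0) -> (9.4,0) [heading=0, draw]
BK 12.6: (9.4,0) -> (-3.2,0) [heading=0, draw]
RT 158: heading 0 -> 202
RT 180: heading 202 -> 22
LT 90: heading 22 -> 112
LT 90: heading 112 -> 202
Final: pos=(-3.2,0), heading=202, 2 segment(s) drawn

Segment endpoints: x in {-3.2, 0, 9.4}, y in {0}
xmin=-3.2, ymin=0, xmax=9.4, ymax=0

Answer: -3.2 0 9.4 0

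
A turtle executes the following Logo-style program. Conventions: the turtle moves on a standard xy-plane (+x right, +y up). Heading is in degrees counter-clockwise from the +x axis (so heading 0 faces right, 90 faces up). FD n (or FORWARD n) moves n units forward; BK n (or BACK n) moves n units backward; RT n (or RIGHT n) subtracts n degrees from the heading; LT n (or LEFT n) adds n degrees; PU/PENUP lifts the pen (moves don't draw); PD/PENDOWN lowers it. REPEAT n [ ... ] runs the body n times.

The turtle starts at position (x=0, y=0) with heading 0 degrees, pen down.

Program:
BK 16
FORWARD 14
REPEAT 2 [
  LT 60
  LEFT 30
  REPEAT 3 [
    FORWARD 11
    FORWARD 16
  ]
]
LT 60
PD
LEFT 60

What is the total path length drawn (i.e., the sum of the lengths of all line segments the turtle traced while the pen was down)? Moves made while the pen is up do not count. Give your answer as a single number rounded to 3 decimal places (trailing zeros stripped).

Executing turtle program step by step:
Start: pos=(0,0), heading=0, pen down
BK 16: (0,0) -> (-16,0) [heading=0, draw]
FD 14: (-16,0) -> (-2,0) [heading=0, draw]
REPEAT 2 [
  -- iteration 1/2 --
  LT 60: heading 0 -> 60
  LT 30: heading 60 -> 90
  REPEAT 3 [
    -- iteration 1/3 --
    FD 11: (-2,0) -> (-2,11) [heading=90, draw]
    FD 16: (-2,11) -> (-2,27) [heading=90, draw]
    -- iteration 2/3 --
    FD 11: (-2,27) -> (-2,38) [heading=90, draw]
    FD 16: (-2,38) -> (-2,54) [heading=90, draw]
    -- iteration 3/3 --
    FD 11: (-2,54) -> (-2,65) [heading=90, draw]
    FD 16: (-2,65) -> (-2,81) [heading=90, draw]
  ]
  -- iteration 2/2 --
  LT 60: heading 90 -> 150
  LT 30: heading 150 -> 180
  REPEAT 3 [
    -- iteration 1/3 --
    FD 11: (-2,81) -> (-13,81) [heading=180, draw]
    FD 16: (-13,81) -> (-29,81) [heading=180, draw]
    -- iteration 2/3 --
    FD 11: (-29,81) -> (-40,81) [heading=180, draw]
    FD 16: (-40,81) -> (-56,81) [heading=180, draw]
    -- iteration 3/3 --
    FD 11: (-56,81) -> (-67,81) [heading=180, draw]
    FD 16: (-67,81) -> (-83,81) [heading=180, draw]
  ]
]
LT 60: heading 180 -> 240
PD: pen down
LT 60: heading 240 -> 300
Final: pos=(-83,81), heading=300, 14 segment(s) drawn

Segment lengths:
  seg 1: (0,0) -> (-16,0), length = 16
  seg 2: (-16,0) -> (-2,0), length = 14
  seg 3: (-2,0) -> (-2,11), length = 11
  seg 4: (-2,11) -> (-2,27), length = 16
  seg 5: (-2,27) -> (-2,38), length = 11
  seg 6: (-2,38) -> (-2,54), length = 16
  seg 7: (-2,54) -> (-2,65), length = 11
  seg 8: (-2,65) -> (-2,81), length = 16
  seg 9: (-2,81) -> (-13,81), length = 11
  seg 10: (-13,81) -> (-29,81), length = 16
  seg 11: (-29,81) -> (-40,81), length = 11
  seg 12: (-40,81) -> (-56,81), length = 16
  seg 13: (-56,81) -> (-67,81), length = 11
  seg 14: (-67,81) -> (-83,81), length = 16
Total = 192

Answer: 192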